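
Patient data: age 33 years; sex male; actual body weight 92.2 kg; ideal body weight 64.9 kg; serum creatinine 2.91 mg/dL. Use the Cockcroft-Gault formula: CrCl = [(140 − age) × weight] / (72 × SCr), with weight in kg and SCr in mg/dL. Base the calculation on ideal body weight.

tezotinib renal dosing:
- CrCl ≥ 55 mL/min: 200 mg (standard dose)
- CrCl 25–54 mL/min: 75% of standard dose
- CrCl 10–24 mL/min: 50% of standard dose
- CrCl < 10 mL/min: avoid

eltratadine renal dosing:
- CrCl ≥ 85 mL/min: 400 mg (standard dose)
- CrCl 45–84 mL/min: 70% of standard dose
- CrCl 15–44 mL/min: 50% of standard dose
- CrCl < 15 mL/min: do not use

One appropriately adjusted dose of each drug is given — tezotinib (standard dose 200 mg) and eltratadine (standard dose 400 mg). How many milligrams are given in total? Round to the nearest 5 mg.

350 mg

CrCl = (140 − 33) × 64.9 / (72 × 2.91) = 6944.3 / 209.52 ≈ 33.1 mL/min
CrCl ≈ 33 mL/min.
tezotinib: 25–54 mL/min → 75% of 200 mg = 150 mg.
eltratadine: 15–44 mL/min → 50% of 400 mg = 200 mg.
Total = 150 + 200 = 350 mg.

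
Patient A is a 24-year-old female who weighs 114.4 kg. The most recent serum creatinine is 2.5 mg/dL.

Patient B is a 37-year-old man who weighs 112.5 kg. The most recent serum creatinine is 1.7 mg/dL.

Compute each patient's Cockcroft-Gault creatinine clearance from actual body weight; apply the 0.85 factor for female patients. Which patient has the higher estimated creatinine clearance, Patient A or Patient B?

Patient B

Patient A: CrCl = (140 − 24) × 114.4 / (72 × 2.5) × 0.85 = 13270.4 / 180.00 × 0.85 ≈ 62.7 mL/min
Patient B: CrCl = (140 − 37) × 112.5 / (72 × 1.7) = 11587.5 / 122.40 ≈ 94.7 mL/min
62.7 vs 94.7 mL/min → Patient B is higher.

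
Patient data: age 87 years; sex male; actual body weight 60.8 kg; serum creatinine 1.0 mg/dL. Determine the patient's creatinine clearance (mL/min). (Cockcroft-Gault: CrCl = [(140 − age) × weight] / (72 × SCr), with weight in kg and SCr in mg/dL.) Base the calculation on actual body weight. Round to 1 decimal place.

CrCl = (140 − 87) × 60.8 / (72 × 1) = 3222.4 / 72.00 ≈ 44.8 mL/min

44.8 mL/min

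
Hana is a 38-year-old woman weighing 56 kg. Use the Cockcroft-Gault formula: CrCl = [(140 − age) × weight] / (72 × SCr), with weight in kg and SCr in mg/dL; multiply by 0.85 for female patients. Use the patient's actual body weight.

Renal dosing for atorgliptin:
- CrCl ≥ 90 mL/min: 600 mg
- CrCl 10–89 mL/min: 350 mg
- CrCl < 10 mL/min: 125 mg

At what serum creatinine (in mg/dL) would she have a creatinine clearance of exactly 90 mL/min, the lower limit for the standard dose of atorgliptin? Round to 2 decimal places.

Standard dose requires CrCl ≥ 90 mL/min.
Set (140 − 38) × 56 × 0.85 / (72 × SCr) = 90
SCr = (140 − 38) × 56 × 0.85 / (72 × 90) = 0.749 mg/dL

0.75 mg/dL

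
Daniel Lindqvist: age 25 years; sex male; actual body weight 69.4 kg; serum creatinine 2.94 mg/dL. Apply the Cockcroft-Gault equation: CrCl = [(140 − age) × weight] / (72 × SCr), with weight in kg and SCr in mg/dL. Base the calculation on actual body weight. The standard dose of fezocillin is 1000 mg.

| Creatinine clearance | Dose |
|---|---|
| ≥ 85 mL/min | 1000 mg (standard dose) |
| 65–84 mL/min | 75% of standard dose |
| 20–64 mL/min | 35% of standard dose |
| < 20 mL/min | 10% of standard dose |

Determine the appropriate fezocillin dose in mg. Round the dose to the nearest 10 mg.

350 mg

CrCl = (140 − 25) × 69.4 / (72 × 2.94) = 7981.0 / 211.68 ≈ 37.7 mL/min
CrCl ≈ 38 mL/min → bracket 20–64 mL/min.
35% of 1000 mg = 350 mg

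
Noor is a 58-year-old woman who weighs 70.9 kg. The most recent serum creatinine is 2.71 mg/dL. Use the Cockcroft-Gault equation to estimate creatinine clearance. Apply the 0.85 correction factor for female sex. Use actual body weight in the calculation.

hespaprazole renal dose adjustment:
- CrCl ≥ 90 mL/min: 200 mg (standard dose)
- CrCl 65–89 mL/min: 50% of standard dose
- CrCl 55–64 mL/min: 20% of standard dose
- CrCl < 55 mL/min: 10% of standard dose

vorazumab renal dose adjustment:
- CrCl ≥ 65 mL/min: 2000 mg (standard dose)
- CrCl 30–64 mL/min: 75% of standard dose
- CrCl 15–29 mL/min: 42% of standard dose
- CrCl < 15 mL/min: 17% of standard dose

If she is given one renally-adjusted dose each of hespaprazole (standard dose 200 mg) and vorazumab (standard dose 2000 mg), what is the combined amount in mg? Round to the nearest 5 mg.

860 mg

CrCl = (140 − 58) × 70.9 / (72 × 2.71) × 0.85 = 5813.8 / 195.12 × 0.85 ≈ 25.3 mL/min
CrCl ≈ 25 mL/min.
hespaprazole: < 55 mL/min → 10% of 200 mg = 20 mg.
vorazumab: 15–29 mL/min → 42% of 2000 mg = 840 mg.
Total = 20 + 840 = 860 mg.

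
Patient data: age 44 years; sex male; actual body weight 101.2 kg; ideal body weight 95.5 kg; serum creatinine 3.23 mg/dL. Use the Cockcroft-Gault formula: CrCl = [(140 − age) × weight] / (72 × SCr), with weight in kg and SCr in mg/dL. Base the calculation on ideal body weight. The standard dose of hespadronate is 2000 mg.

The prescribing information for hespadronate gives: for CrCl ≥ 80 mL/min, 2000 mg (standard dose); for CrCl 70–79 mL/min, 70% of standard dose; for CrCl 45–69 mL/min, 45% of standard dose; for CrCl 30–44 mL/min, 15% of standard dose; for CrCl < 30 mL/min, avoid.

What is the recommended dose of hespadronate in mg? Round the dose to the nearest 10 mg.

300 mg

CrCl = (140 − 44) × 95.5 / (72 × 3.23) = 9168.0 / 232.56 ≈ 39.4 mL/min
CrCl ≈ 39 mL/min → bracket 30–44 mL/min.
15% of 2000 mg = 300 mg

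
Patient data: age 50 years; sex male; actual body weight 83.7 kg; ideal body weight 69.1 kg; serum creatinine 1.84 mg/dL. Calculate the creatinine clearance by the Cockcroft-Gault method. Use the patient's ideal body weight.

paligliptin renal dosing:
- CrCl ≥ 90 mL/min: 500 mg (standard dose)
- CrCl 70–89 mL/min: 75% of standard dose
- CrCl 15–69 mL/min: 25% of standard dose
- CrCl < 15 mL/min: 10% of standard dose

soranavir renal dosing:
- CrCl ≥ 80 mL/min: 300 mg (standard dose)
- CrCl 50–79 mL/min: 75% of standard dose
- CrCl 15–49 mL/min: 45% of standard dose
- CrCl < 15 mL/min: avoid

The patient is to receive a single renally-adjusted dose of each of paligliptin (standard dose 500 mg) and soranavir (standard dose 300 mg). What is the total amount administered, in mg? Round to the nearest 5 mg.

CrCl = (140 − 50) × 69.1 / (72 × 1.84) = 6219.0 / 132.48 ≈ 46.9 mL/min
CrCl ≈ 47 mL/min.
paligliptin: 15–69 mL/min → 25% of 500 mg = 125 mg.
soranavir: 15–49 mL/min → 45% of 300 mg = 135 mg.
Total = 125 + 135 = 260 mg.

260 mg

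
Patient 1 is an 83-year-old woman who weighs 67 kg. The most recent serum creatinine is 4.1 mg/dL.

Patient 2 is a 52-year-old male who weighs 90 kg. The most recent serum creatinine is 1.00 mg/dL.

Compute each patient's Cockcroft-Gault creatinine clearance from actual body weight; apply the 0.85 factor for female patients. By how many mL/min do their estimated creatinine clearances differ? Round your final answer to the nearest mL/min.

99 mL/min

Patient 1: CrCl = (140 − 83) × 67 / (72 × 4.1) × 0.85 = 3819.0 / 295.20 × 0.85 ≈ 11.0 mL/min
Patient 2: CrCl = (140 − 52) × 90 / (72 × 1) = 7920.0 / 72.00 ≈ 110.0 mL/min
|11.0 − 110.0| = 99.0 mL/min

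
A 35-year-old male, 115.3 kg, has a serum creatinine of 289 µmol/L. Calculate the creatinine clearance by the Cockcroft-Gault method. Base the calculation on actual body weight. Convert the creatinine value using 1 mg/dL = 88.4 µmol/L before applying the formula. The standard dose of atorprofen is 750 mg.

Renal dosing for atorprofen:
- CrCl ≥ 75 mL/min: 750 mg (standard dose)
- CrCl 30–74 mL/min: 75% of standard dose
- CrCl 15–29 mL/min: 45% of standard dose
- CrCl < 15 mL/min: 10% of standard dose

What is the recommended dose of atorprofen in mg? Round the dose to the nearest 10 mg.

560 mg

SCr = 289 / 88.4 = 3.269 mg/dL
CrCl = (140 − 35) × 115.3 / (72 × 3.269) = 12106.5 / 235.37 ≈ 51.4 mL/min
CrCl ≈ 51 mL/min → bracket 30–74 mL/min.
75% of 750 mg = 562.5 mg → 560 mg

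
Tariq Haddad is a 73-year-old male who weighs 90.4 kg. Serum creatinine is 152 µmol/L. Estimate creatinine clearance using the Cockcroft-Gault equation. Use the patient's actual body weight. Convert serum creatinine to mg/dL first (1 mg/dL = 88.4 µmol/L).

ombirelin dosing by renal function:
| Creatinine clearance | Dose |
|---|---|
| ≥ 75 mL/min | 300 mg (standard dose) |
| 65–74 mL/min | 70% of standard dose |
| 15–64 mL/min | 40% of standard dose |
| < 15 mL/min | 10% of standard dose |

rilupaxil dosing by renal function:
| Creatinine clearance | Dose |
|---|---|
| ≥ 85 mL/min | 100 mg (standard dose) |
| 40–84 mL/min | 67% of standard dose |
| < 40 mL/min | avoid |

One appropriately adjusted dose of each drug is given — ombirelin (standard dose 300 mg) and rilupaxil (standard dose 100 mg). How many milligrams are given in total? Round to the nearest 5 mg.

SCr = 152 / 88.4 = 1.719 mg/dL
CrCl = (140 − 73) × 90.4 / (72 × 1.719) = 6056.8 / 123.77 ≈ 48.9 mL/min
CrCl ≈ 49 mL/min.
ombirelin: 15–64 mL/min → 40% of 300 mg = 120 mg.
rilupaxil: 40–84 mL/min → 67% of 100 mg = 67 mg.
Total = 120 + 67 = 187 mg.

185 mg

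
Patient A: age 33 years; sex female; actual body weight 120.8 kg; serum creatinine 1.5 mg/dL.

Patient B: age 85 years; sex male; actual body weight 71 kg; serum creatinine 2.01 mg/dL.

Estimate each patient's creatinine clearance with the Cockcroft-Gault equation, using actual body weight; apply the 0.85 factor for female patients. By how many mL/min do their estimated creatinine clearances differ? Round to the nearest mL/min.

Patient A: CrCl = (140 − 33) × 120.8 / (72 × 1.5) × 0.85 = 12925.6 / 108.00 × 0.85 ≈ 101.7 mL/min
Patient B: CrCl = (140 − 85) × 71 / (72 × 2.01) = 3905.0 / 144.72 ≈ 27.0 mL/min
|101.7 − 27.0| = 74.7 mL/min

75 mL/min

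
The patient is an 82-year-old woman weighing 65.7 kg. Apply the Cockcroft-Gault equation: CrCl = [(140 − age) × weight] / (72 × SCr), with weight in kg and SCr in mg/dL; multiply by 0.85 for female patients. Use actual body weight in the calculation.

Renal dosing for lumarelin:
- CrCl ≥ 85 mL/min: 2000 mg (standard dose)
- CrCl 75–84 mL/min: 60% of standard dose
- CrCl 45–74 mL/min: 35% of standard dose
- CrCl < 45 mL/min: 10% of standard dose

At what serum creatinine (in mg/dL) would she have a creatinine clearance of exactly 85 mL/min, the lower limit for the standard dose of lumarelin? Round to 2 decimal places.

0.53 mg/dL

Standard dose requires CrCl ≥ 85 mL/min.
Set (140 − 82) × 65.7 × 0.85 / (72 × SCr) = 85
SCr = (140 − 82) × 65.7 × 0.85 / (72 × 85) = 0.529 mg/dL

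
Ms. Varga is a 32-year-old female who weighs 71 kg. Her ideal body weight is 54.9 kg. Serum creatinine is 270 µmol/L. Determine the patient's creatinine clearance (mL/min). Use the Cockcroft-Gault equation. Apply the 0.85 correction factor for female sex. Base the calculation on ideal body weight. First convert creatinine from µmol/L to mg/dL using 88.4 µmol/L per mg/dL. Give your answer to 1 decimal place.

SCr = 270 / 88.4 = 3.054 mg/dL
CrCl = (140 − 32) × 54.9 / (72 × 3.054) × 0.85 = 5929.2 / 219.89 × 0.85 ≈ 22.9 mL/min

22.9 mL/min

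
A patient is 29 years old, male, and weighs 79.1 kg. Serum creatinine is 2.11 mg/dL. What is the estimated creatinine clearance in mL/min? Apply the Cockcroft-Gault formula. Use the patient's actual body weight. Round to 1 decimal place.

57.8 mL/min

CrCl = (140 − 29) × 79.1 / (72 × 2.11) = 8780.1 / 151.92 ≈ 57.8 mL/min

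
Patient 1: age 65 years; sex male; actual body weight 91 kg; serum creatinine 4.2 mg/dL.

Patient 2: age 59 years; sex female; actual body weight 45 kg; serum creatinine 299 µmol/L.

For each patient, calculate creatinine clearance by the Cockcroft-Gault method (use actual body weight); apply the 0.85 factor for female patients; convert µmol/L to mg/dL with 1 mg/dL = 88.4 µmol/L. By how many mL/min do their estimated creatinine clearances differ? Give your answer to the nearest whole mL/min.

Patient 1: CrCl = (140 − 65) × 91 / (72 × 4.2) = 6825.0 / 302.40 ≈ 22.6 mL/min
Patient 2: SCr = 299 / 88.4 = 3.382 mg/dL
Patient 2: CrCl = (140 − 59) × 45 / (72 × 3.382) × 0.85 = 3645.0 / 243.50 × 0.85 ≈ 12.7 mL/min
|22.6 − 12.7| = 9.9 mL/min

10 mL/min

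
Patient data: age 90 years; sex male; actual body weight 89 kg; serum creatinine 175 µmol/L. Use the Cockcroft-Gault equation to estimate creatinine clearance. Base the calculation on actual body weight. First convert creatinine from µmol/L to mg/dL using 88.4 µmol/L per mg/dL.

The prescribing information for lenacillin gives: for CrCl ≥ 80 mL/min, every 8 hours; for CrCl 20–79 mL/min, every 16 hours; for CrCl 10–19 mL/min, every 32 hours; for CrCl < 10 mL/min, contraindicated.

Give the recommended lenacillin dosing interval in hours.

every 16 hours

SCr = 175 / 88.4 = 1.98 mg/dL
CrCl = (140 − 90) × 89 / (72 × 1.98) = 4450.0 / 142.56 ≈ 31.2 mL/min
CrCl ≈ 31 mL/min → bracket 20–79 mL/min → every 16 hours.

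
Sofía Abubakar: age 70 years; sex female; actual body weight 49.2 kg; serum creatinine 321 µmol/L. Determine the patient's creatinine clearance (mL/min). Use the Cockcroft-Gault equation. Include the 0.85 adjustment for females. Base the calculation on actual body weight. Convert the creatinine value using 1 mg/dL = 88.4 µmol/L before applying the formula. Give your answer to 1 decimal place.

SCr = 321 / 88.4 = 3.631 mg/dL
CrCl = (140 − 70) × 49.2 / (72 × 3.631) × 0.85 = 3444.0 / 261.43 × 0.85 ≈ 11.2 mL/min

11.2 mL/min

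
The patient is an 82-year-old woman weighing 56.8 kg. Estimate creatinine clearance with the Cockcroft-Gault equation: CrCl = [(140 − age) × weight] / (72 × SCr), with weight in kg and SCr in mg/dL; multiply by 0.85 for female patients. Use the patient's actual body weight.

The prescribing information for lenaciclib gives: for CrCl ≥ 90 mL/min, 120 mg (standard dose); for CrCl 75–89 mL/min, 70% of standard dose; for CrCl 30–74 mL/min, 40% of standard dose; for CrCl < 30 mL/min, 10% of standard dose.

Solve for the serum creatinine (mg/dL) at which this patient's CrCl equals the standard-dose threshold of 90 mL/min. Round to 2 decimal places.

0.43 mg/dL

Standard dose requires CrCl ≥ 90 mL/min.
Set (140 − 82) × 56.8 × 0.85 / (72 × SCr) = 90
SCr = (140 − 82) × 56.8 × 0.85 / (72 × 90) = 0.432 mg/dL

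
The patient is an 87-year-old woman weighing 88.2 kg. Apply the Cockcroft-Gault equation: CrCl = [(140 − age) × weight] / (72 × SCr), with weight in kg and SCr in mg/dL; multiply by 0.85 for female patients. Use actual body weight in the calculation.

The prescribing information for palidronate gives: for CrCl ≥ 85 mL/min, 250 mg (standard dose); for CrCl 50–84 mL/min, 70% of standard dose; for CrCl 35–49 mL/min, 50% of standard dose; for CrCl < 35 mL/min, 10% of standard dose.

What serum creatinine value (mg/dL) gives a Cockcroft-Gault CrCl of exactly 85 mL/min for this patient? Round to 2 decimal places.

Standard dose requires CrCl ≥ 85 mL/min.
Set (140 − 87) × 88.2 × 0.85 / (72 × SCr) = 85
SCr = (140 − 87) × 88.2 × 0.85 / (72 × 85) = 0.649 mg/dL

0.65 mg/dL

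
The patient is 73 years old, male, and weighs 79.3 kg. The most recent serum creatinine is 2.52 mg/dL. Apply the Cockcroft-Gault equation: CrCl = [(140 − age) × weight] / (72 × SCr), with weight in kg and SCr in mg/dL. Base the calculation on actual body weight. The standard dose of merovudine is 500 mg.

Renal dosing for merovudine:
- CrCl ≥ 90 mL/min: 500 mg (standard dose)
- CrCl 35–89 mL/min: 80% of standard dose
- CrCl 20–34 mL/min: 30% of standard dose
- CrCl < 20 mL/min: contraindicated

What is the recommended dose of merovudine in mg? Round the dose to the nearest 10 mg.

CrCl = (140 − 73) × 79.3 / (72 × 2.52) = 5313.1 / 181.44 ≈ 29.3 mL/min
CrCl ≈ 29 mL/min → bracket 20–34 mL/min.
30% of 500 mg = 150 mg

150 mg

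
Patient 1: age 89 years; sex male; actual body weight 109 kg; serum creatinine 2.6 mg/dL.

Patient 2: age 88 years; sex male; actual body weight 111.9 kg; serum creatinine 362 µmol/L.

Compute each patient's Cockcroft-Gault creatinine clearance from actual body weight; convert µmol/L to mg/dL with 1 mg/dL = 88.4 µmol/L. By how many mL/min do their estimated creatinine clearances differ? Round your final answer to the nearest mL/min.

10 mL/min

Patient 1: CrCl = (140 − 89) × 109 / (72 × 2.6) = 5559.0 / 187.20 ≈ 29.7 mL/min
Patient 2: SCr = 362 / 88.4 = 4.095 mg/dL
Patient 2: CrCl = (140 − 88) × 111.9 / (72 × 4.095) = 5818.8 / 294.84 ≈ 19.7 mL/min
|29.7 − 19.7| = 10.0 mL/min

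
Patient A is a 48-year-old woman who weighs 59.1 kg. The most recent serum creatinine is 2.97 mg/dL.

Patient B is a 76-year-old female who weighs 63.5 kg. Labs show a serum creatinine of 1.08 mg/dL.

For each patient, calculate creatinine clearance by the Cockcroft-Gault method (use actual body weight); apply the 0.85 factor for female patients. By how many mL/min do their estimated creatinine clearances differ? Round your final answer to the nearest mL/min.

23 mL/min

Patient A: CrCl = (140 − 48) × 59.1 / (72 × 2.97) × 0.85 = 5437.2 / 213.84 × 0.85 ≈ 21.6 mL/min
Patient B: CrCl = (140 − 76) × 63.5 / (72 × 1.08) × 0.85 = 4064.0 / 77.76 × 0.85 ≈ 44.4 mL/min
|21.6 − 44.4| = 22.8 mL/min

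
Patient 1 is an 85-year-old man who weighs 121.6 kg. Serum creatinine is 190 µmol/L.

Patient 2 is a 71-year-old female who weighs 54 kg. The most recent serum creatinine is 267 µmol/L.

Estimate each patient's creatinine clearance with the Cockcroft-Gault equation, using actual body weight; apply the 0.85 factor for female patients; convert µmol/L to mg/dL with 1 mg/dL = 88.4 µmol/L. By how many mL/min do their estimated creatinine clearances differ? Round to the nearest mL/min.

Patient 1: SCr = 190 / 88.4 = 2.149 mg/dL
Patient 1: CrCl = (140 − 85) × 121.6 / (72 × 2.149) = 6688.0 / 154.73 ≈ 43.2 mL/min
Patient 2: SCr = 267 / 88.4 = 3.02 mg/dL
Patient 2: CrCl = (140 − 71) × 54 / (72 × 3.02) × 0.85 = 3726.0 / 217.44 × 0.85 ≈ 14.6 mL/min
|43.2 − 14.6| = 28.6 mL/min

29 mL/min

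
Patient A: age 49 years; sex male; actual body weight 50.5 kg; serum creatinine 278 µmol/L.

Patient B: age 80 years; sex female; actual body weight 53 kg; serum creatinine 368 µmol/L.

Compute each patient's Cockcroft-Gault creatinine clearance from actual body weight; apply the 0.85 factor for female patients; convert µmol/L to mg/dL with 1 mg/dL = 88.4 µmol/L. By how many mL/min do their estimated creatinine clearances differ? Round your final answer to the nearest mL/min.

11 mL/min

Patient A: SCr = 278 / 88.4 = 3.145 mg/dL
Patient A: CrCl = (140 − 49) × 50.5 / (72 × 3.145) = 4595.5 / 226.44 ≈ 20.3 mL/min
Patient B: SCr = 368 / 88.4 = 4.163 mg/dL
Patient B: CrCl = (140 − 80) × 53 / (72 × 4.163) × 0.85 = 3180.0 / 299.74 × 0.85 ≈ 9.0 mL/min
|20.3 − 9.0| = 11.3 mL/min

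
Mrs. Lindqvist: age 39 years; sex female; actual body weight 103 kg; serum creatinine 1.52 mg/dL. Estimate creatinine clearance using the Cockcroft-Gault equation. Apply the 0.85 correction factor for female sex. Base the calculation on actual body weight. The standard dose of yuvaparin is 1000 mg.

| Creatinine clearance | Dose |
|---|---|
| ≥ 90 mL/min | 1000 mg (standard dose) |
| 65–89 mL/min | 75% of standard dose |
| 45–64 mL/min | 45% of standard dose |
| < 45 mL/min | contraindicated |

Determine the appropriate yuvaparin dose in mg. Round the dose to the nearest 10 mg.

CrCl = (140 − 39) × 103 / (72 × 1.52) × 0.85 = 10403.0 / 109.44 × 0.85 ≈ 80.8 mL/min
CrCl ≈ 81 mL/min → bracket 65–89 mL/min.
75% of 1000 mg = 750 mg

750 mg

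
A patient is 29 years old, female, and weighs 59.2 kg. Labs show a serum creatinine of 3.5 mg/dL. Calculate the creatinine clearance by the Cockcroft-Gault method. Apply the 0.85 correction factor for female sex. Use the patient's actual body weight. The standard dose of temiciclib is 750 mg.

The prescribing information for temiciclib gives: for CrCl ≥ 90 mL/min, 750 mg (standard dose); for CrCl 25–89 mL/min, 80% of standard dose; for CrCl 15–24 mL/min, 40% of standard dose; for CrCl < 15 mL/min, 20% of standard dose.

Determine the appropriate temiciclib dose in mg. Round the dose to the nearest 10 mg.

300 mg

CrCl = (140 − 29) × 59.2 / (72 × 3.5) × 0.85 = 6571.2 / 252.00 × 0.85 ≈ 22.2 mL/min
CrCl ≈ 22 mL/min → bracket 15–24 mL/min.
40% of 750 mg = 300 mg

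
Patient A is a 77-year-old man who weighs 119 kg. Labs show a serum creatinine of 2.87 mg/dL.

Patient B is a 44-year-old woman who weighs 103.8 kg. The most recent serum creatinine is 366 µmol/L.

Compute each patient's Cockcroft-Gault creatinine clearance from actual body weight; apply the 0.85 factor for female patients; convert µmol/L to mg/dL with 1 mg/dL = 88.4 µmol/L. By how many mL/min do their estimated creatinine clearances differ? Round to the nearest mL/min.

Patient A: CrCl = (140 − 77) × 119 / (72 × 2.87) = 7497.0 / 206.64 ≈ 36.3 mL/min
Patient B: SCr = 366 / 88.4 = 4.14 mg/dL
Patient B: CrCl = (140 − 44) × 103.8 / (72 × 4.14) × 0.85 = 9964.8 / 298.08 × 0.85 ≈ 28.4 mL/min
|36.3 − 28.4| = 7.9 mL/min

8 mL/min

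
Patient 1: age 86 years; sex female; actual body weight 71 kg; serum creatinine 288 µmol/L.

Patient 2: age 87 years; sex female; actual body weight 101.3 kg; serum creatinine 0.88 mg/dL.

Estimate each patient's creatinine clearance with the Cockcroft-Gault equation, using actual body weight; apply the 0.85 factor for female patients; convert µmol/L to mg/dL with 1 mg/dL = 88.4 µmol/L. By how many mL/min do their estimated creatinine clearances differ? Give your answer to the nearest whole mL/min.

58 mL/min

Patient 1: SCr = 288 / 88.4 = 3.258 mg/dL
Patient 1: CrCl = (140 − 86) × 71 / (72 × 3.258) × 0.85 = 3834.0 / 234.58 × 0.85 ≈ 13.9 mL/min
Patient 2: CrCl = (140 − 87) × 101.3 / (72 × 0.88) × 0.85 = 5368.9 / 63.36 × 0.85 ≈ 72.0 mL/min
|13.9 − 72.0| = 58.1 mL/min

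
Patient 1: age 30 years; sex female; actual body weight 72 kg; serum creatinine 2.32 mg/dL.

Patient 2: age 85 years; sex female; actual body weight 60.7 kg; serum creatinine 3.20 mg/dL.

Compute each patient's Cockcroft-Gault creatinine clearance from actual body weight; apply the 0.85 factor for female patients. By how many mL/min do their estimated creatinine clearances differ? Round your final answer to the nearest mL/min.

28 mL/min

Patient 1: CrCl = (140 − 30) × 72 / (72 × 2.32) × 0.85 = 7920.0 / 167.04 × 0.85 ≈ 40.3 mL/min
Patient 2: CrCl = (140 − 85) × 60.7 / (72 × 3.2) × 0.85 = 3338.5 / 230.40 × 0.85 ≈ 12.3 mL/min
|40.3 − 12.3| = 28.0 mL/min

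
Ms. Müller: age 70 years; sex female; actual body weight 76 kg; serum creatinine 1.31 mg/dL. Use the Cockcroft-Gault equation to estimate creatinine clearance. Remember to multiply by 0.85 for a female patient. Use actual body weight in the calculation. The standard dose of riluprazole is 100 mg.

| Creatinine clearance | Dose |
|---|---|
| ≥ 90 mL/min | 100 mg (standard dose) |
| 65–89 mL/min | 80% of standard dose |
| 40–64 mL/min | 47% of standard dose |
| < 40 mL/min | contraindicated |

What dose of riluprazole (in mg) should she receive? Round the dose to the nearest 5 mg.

45 mg

CrCl = (140 − 70) × 76 / (72 × 1.31) × 0.85 = 5320.0 / 94.32 × 0.85 ≈ 47.9 mL/min
CrCl ≈ 48 mL/min → bracket 40–64 mL/min.
47% of 100 mg = 47 mg → 45 mg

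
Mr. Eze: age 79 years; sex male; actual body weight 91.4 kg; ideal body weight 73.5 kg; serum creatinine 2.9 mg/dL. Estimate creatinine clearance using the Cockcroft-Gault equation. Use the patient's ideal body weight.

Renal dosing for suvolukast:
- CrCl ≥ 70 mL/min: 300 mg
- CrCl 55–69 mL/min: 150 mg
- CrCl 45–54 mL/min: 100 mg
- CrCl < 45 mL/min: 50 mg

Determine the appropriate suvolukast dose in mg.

50 mg

CrCl = (140 − 79) × 73.5 / (72 × 2.9) = 4483.5 / 208.80 ≈ 21.5 mL/min
CrCl ≈ 21 mL/min → bracket < 45 mL/min.
Dose for this bracket: 50 mg.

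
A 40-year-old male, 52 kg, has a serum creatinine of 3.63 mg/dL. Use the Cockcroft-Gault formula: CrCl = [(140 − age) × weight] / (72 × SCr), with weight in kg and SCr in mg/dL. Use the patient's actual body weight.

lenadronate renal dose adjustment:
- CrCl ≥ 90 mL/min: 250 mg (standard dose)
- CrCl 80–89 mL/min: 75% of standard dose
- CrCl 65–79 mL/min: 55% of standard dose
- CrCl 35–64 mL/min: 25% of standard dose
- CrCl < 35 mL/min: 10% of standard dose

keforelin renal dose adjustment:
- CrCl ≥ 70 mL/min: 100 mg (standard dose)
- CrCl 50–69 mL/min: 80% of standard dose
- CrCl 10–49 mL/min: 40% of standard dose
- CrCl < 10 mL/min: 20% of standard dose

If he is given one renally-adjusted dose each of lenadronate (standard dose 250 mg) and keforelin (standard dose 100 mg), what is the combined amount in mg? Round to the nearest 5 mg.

65 mg

CrCl = (140 − 40) × 52 / (72 × 3.63) = 5200.0 / 261.36 ≈ 19.9 mL/min
CrCl ≈ 20 mL/min.
lenadronate: < 35 mL/min → 10% of 250 mg = 25 mg.
keforelin: 10–49 mL/min → 40% of 100 mg = 40 mg.
Total = 25 + 40 = 65 mg.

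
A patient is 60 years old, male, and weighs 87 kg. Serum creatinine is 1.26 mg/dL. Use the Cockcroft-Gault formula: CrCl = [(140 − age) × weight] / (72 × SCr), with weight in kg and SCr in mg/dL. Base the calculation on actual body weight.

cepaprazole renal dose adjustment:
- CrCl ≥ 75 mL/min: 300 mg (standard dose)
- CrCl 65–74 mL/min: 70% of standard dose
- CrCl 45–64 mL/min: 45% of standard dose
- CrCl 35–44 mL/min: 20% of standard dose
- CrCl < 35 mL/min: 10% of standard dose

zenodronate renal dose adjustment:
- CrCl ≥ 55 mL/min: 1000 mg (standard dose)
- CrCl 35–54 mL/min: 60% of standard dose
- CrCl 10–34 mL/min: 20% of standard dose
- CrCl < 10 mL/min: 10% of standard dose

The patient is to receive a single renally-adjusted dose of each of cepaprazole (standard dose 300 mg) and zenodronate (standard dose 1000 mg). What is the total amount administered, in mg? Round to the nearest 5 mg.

CrCl = (140 − 60) × 87 / (72 × 1.26) = 6960.0 / 90.72 ≈ 76.7 mL/min
CrCl ≈ 77 mL/min.
cepaprazole: ≥ 75 mL/min → 100% of 300 mg = 300 mg.
zenodronate: ≥ 55 mL/min → 100% of 1000 mg = 1000 mg.
Total = 300 + 1000 = 1300 mg.

1300 mg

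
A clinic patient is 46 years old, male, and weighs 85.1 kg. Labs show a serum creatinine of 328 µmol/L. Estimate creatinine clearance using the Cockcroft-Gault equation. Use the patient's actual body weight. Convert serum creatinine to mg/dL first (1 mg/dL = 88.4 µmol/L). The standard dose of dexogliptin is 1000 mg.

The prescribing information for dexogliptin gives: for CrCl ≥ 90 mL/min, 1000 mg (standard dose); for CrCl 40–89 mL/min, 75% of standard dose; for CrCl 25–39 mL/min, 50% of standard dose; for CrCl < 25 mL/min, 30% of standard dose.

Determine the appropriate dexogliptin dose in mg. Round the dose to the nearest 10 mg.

SCr = 328 / 88.4 = 3.71 mg/dL
CrCl = (140 − 46) × 85.1 / (72 × 3.71) = 7999.4 / 267.12 ≈ 29.9 mL/min
CrCl ≈ 30 mL/min → bracket 25–39 mL/min.
50% of 1000 mg = 500 mg

500 mg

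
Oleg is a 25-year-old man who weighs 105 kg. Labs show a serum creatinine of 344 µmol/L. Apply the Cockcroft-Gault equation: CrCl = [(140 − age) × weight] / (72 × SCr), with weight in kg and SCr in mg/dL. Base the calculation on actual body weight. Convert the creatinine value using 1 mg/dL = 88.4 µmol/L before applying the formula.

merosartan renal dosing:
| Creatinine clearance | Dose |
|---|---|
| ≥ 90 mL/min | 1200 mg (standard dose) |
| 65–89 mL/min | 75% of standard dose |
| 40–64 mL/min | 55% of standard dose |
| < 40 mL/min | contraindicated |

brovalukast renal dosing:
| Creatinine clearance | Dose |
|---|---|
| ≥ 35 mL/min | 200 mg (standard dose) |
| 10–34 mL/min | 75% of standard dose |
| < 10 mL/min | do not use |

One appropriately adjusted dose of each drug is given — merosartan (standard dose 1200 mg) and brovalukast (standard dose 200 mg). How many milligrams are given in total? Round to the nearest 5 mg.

SCr = 344 / 88.4 = 3.891 mg/dL
CrCl = (140 − 25) × 105 / (72 × 3.891) = 12075.0 / 280.15 ≈ 43.1 mL/min
CrCl ≈ 43 mL/min.
merosartan: 40–64 mL/min → 55% of 1200 mg = 660 mg.
brovalukast: ≥ 35 mL/min → 100% of 200 mg = 200 mg.
Total = 660 + 200 = 860 mg.

860 mg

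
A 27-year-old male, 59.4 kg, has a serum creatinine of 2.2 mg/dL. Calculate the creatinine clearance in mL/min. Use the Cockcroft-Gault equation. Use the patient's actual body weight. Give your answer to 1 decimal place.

42.4 mL/min

CrCl = (140 − 27) × 59.4 / (72 × 2.2) = 6712.2 / 158.40 ≈ 42.4 mL/min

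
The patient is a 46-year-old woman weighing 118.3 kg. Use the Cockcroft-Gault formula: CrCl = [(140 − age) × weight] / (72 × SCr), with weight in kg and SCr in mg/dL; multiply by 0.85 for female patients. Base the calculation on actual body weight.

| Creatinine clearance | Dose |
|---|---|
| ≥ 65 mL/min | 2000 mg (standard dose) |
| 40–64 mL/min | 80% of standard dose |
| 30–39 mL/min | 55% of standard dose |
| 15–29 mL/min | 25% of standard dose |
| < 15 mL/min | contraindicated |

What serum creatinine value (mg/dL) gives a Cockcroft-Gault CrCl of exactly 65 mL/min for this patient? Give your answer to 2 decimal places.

Standard dose requires CrCl ≥ 65 mL/min.
Set (140 − 46) × 118.3 × 0.85 / (72 × SCr) = 65
SCr = (140 − 46) × 118.3 × 0.85 / (72 × 65) = 2.020 mg/dL

2.02 mg/dL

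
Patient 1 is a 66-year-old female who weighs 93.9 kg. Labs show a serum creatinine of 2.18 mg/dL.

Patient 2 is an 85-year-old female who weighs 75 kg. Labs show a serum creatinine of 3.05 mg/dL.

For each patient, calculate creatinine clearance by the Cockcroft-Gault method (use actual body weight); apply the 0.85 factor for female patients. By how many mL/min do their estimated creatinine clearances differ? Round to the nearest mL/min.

22 mL/min

Patient 1: CrCl = (140 − 66) × 93.9 / (72 × 2.18) × 0.85 = 6948.6 / 156.96 × 0.85 ≈ 37.6 mL/min
Patient 2: CrCl = (140 − 85) × 75 / (72 × 3.05) × 0.85 = 4125.0 / 219.60 × 0.85 ≈ 16.0 mL/min
|37.6 − 16.0| = 21.6 mL/min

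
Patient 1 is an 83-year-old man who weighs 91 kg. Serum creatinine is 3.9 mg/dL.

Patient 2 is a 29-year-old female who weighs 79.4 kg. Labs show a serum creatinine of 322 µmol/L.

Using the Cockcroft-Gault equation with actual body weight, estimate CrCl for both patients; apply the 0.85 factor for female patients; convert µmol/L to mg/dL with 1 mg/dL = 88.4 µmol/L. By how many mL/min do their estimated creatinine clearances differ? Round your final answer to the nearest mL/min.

10 mL/min

Patient 1: CrCl = (140 − 83) × 91 / (72 × 3.9) = 5187.0 / 280.80 ≈ 18.5 mL/min
Patient 2: SCr = 322 / 88.4 = 3.643 mg/dL
Patient 2: CrCl = (140 − 29) × 79.4 / (72 × 3.643) × 0.85 = 8813.4 / 262.30 × 0.85 ≈ 28.6 mL/min
|18.5 − 28.6| = 10.1 mL/min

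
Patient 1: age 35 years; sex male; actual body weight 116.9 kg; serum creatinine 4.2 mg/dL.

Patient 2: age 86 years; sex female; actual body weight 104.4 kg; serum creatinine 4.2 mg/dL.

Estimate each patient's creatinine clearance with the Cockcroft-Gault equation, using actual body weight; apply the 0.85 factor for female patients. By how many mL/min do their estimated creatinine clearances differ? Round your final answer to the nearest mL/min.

25 mL/min

Patient 1: CrCl = (140 − 35) × 116.9 / (72 × 4.2) = 12274.5 / 302.40 ≈ 40.6 mL/min
Patient 2: CrCl = (140 − 86) × 104.4 / (72 × 4.2) × 0.85 = 5637.6 / 302.40 × 0.85 ≈ 15.8 mL/min
|40.6 − 15.8| = 24.8 mL/min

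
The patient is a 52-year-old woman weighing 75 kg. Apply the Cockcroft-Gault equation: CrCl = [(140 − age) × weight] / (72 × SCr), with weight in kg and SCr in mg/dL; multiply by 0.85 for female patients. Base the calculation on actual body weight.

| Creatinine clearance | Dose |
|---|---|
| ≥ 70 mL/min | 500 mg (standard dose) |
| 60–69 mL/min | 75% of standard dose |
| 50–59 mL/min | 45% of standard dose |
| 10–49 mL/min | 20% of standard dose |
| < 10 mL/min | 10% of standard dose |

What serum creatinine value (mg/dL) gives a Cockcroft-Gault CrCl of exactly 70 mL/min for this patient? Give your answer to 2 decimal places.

Standard dose requires CrCl ≥ 70 mL/min.
Set (140 − 52) × 75 × 0.85 / (72 × SCr) = 70
SCr = (140 − 52) × 75 × 0.85 / (72 × 70) = 1.113 mg/dL

1.11 mg/dL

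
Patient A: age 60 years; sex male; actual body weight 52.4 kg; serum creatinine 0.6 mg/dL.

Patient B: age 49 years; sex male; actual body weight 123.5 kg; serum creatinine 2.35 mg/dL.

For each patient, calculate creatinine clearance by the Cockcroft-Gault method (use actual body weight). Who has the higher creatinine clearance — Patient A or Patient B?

Patient A

Patient A: CrCl = (140 − 60) × 52.4 / (72 × 0.6) = 4192.0 / 43.20 ≈ 97.0 mL/min
Patient B: CrCl = (140 − 49) × 123.5 / (72 × 2.35) = 11238.5 / 169.20 ≈ 66.4 mL/min
97.0 vs 66.4 mL/min → Patient A is higher.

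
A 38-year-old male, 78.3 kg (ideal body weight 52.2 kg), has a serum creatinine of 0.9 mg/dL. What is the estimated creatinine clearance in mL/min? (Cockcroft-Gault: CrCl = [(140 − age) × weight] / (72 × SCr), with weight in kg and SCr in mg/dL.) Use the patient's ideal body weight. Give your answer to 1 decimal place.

CrCl = (140 − 38) × 52.2 / (72 × 0.9) = 5324.4 / 64.80 ≈ 82.2 mL/min

82.2 mL/min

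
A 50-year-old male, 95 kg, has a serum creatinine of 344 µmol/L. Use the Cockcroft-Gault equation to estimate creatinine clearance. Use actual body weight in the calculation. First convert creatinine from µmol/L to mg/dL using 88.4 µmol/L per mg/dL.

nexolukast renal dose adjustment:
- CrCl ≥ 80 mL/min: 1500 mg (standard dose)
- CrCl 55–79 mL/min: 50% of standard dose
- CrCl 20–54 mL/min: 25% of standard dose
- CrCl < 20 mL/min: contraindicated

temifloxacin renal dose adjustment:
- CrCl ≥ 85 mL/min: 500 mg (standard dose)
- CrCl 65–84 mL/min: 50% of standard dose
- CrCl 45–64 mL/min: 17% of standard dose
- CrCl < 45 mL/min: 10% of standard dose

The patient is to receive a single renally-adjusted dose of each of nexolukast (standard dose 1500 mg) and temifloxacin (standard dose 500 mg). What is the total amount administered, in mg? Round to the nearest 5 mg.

SCr = 344 / 88.4 = 3.891 mg/dL
CrCl = (140 − 50) × 95 / (72 × 3.891) = 8550.0 / 280.15 ≈ 30.5 mL/min
CrCl ≈ 31 mL/min.
nexolukast: 20–54 mL/min → 25% of 1500 mg = 375 mg.
temifloxacin: < 45 mL/min → 10% of 500 mg = 50 mg.
Total = 375 + 50 = 425 mg.

425 mg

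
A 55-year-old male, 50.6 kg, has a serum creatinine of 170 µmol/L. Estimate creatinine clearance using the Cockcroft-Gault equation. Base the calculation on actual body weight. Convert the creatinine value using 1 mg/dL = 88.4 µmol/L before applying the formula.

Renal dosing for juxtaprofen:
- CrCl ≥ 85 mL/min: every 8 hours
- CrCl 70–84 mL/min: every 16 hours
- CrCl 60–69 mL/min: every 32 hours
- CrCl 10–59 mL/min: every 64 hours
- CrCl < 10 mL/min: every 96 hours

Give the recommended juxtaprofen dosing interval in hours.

every 64 hours

SCr = 170 / 88.4 = 1.923 mg/dL
CrCl = (140 − 55) × 50.6 / (72 × 1.923) = 4301.0 / 138.46 ≈ 31.1 mL/min
CrCl ≈ 31 mL/min → bracket 10–59 mL/min → every 64 hours.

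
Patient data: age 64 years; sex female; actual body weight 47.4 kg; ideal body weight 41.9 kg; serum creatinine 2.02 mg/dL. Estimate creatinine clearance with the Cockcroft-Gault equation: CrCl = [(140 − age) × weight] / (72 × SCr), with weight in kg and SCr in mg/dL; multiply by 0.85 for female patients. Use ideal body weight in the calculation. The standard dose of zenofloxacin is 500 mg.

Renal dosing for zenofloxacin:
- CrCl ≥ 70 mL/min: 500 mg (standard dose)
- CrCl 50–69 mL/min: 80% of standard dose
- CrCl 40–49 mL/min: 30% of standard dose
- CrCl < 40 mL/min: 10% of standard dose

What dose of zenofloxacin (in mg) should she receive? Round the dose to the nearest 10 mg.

50 mg

CrCl = (140 − 64) × 41.9 / (72 × 2.02) × 0.85 = 3184.4 / 145.44 × 0.85 ≈ 18.6 mL/min
CrCl ≈ 19 mL/min → bracket < 40 mL/min.
10% of 500 mg = 50 mg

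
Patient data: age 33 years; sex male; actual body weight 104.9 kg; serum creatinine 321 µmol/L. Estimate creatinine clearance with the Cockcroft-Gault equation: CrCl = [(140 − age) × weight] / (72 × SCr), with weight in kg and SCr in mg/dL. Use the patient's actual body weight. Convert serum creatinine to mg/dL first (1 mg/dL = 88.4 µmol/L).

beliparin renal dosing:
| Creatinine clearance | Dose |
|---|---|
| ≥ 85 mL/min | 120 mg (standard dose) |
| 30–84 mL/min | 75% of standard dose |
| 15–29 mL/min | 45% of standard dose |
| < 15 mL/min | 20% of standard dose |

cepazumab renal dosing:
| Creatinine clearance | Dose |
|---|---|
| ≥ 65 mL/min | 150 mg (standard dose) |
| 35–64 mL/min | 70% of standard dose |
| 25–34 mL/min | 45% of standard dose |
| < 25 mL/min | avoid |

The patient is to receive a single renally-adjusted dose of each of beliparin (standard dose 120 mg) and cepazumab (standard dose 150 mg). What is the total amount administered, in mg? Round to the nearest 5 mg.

SCr = 321 / 88.4 = 3.631 mg/dL
CrCl = (140 − 33) × 104.9 / (72 × 3.631) = 11224.3 / 261.43 ≈ 42.9 mL/min
CrCl ≈ 43 mL/min.
beliparin: 30–84 mL/min → 75% of 120 mg = 90 mg.
cepazumab: 35–64 mL/min → 70% of 150 mg = 105 mg.
Total = 90 + 105 = 195 mg.

195 mg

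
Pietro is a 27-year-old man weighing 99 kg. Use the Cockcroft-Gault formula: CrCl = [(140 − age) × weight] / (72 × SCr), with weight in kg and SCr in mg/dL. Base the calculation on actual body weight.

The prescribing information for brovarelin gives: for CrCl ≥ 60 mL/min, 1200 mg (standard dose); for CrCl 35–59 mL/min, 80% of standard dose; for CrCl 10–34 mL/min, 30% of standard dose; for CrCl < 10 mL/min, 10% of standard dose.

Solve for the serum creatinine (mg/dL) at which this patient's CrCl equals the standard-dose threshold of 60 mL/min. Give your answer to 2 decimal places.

2.59 mg/dL

Standard dose requires CrCl ≥ 60 mL/min.
Set (140 − 27) × 99 / (72 × SCr) = 60
SCr = (140 − 27) × 99 / (72 × 60) = 2.590 mg/dL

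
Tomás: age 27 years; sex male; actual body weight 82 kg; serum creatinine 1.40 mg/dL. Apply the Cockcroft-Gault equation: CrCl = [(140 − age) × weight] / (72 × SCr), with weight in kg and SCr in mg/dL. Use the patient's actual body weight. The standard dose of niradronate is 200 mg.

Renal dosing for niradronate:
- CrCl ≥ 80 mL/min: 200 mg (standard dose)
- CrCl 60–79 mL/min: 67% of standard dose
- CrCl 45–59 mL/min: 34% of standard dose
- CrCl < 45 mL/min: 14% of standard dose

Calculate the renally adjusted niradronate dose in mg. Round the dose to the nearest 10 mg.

CrCl = (140 − 27) × 82 / (72 × 1.4) = 9266.0 / 100.80 ≈ 91.9 mL/min
CrCl ≈ 92 mL/min → bracket ≥ 80 mL/min.
100% of 200 mg = 200 mg

200 mg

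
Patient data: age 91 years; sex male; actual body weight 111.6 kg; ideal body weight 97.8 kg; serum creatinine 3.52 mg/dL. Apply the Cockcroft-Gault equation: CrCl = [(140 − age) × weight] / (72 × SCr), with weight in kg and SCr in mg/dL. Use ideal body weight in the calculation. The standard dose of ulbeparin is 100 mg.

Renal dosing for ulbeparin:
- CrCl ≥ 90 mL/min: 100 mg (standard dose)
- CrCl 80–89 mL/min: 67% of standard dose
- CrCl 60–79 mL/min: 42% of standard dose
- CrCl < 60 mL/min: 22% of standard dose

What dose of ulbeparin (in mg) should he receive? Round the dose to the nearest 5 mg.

CrCl = (140 − 91) × 97.8 / (72 × 3.52) = 4792.2 / 253.44 ≈ 18.9 mL/min
CrCl ≈ 19 mL/min → bracket < 60 mL/min.
22% of 100 mg = 22 mg → 20 mg

20 mg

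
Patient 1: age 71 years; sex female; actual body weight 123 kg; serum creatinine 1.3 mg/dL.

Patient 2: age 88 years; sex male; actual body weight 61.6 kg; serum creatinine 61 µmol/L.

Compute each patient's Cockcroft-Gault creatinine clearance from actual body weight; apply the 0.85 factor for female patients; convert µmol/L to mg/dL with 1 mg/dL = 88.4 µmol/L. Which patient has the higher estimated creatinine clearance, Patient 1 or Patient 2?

Patient 1

Patient 1: CrCl = (140 − 71) × 123 / (72 × 1.3) × 0.85 = 8487.0 / 93.60 × 0.85 ≈ 77.1 mL/min
Patient 2: SCr = 61 / 88.4 = 0.69 mg/dL
Patient 2: CrCl = (140 − 88) × 61.6 / (72 × 0.69) = 3203.2 / 49.68 ≈ 64.5 mL/min
77.1 vs 64.5 mL/min → Patient 1 is higher.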